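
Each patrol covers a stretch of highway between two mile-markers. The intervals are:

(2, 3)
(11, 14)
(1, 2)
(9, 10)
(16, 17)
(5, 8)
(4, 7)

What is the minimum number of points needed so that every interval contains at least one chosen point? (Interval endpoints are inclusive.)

5

Process intervals by earliest right end; each time one isn't hit yet, stab at its right endpoint.
By right end: [1,2]  [2,3]  [4,7]  [5,8]  [9,10]  [11,14]  [16,17]
[1,2] uncovered → point at 2; [4,7] uncovered → point at 7; [9,10] uncovered → point at 10; [11,14] uncovered → point at 14; [16,17] uncovered → point at 17.
Points: 2, 7, 10, 14, 17 (5 total).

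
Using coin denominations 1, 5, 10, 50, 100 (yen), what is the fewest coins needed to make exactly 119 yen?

7

Use the largest denomination that fits, subtract, and repeat.
119 − 1×100→19 − 1×10→9 − 1×5→4 − 4×1→0
Total coins = 1 + 1 + 1 + 4 = 7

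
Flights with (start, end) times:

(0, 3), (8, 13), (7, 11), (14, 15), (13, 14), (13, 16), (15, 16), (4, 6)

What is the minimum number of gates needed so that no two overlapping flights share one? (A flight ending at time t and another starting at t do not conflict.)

Count concurrent intervals with a sweep; the peak is the room count.
Events (time:±→running): 0:+→1 3:-→0 4:+→1 6:-→0 7:+→1 8:+→2 … peak 2.

2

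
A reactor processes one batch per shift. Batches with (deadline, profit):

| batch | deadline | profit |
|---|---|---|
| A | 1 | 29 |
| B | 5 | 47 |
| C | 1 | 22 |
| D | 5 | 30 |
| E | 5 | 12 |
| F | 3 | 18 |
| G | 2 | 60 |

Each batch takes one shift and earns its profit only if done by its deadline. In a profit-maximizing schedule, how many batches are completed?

Profit order: G=60 B=47 D=30 A=29 C=22 F=18 E=12
Assign: G→slot 2, B→slot 5, D→slot 4, A→slot 1, C skipped, F→slot 3, E skipped.
Slots: [1:A] [2:G] [3:F] [4:D] [5:B]
5 of 7 scheduled.

5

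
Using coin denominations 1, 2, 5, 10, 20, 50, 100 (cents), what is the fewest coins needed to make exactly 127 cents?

4

127 − 1×100→27 − 1×20→7 − 1×5→2 − 1×2→0
Total coins = 1 + 1 + 1 + 1 = 4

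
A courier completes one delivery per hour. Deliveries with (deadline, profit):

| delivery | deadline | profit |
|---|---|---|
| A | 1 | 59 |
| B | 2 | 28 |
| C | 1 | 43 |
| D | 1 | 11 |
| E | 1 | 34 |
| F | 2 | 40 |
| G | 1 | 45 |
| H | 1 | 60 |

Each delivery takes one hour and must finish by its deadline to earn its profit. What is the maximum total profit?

Take jobs in profit order; each goes to the latest open slot no later than its deadline.
Profit order: H=60 A=59 G=45 C=43 F=40 E=34 B=28 D=11
Assign: H→slot 1, A skipped, G skipped, C skipped, F→slot 2, E skipped, B skipped, D skipped.
Slots: [1:H] [2:F]
Profit = 60 + 40 = 100

100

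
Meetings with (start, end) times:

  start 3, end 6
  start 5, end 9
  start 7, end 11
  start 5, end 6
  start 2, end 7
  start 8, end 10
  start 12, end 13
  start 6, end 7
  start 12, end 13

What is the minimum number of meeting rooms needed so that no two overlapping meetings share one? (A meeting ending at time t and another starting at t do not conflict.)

4

The answer is the maximum number of intervals overlapping at any instant.
Events (time:±→running): 2:+→1 3:+→2 5:+→3 5:+→4 … peak 4.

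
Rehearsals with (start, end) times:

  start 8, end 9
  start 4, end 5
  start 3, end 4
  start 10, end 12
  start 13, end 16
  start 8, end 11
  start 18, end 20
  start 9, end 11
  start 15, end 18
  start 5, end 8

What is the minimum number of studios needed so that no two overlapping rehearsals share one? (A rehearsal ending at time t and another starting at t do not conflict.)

Events (time:±→running): 3:+→1 4:-→0 4:+→1 5:-→0 5:+→1 8:-→0 8:+→1 8:+→2 9:-→1 9:+→2 10:+→3 … peak 3.

3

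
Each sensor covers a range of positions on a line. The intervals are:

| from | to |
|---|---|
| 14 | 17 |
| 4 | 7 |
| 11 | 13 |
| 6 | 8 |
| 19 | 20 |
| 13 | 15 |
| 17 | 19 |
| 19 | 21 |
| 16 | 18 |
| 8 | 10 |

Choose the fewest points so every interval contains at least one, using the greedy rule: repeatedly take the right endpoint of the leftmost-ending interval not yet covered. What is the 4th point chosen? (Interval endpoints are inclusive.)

Process intervals by earliest right end; each time one isn't hit yet, stab at its right endpoint.
Sorted: [4,7] [6,8] [8,10] [11,13] [13,15] [14,17] [16,18] [17,19] [19,20] [19,21]
{[4,7],[6,8]} hit by 7; {[8,10]} hit by 10; {[11,13],[13,15]} hit by 13; {[14,17],[16,18],[17,19]} hit by 17; {[19,20],[19,21]} hit by 20.
Points: 7, 10, 13, 17, 20 (5 total).

17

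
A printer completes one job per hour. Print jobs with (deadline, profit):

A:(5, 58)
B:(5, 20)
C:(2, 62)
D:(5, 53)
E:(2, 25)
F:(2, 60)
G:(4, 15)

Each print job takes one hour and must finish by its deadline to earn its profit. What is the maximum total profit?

Take jobs in profit order; each goes to the latest open slot no later than its deadline.
Profit order: C=62 F=60 A=58 D=53 E=25 B=20 G=15
Assign: C→slot 2, F→slot 1, A→slot 5, D→slot 4, E skipped, B→slot 3, G skipped.
Slots: [1:F] [2:C] [3:B] [4:D] [5:A]
Profit = 60 + 62 + 20 + 53 + 58 = 253

253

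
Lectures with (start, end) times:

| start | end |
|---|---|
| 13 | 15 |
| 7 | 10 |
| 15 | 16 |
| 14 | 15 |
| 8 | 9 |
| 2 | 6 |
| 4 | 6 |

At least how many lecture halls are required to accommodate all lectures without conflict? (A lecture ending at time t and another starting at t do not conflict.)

2

The answer is the maximum number of intervals overlapping at any instant.
starts: [2, 4, 7, 8, 13, 14, 15]
ends:   [6, 6, 9, 10, 15, 15, 16]
s2→1 s4→2  — peak 2.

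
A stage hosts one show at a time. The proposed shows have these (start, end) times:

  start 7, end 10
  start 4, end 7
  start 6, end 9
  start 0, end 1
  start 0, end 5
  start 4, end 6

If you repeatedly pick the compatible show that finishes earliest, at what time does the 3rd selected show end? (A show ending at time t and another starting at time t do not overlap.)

9

Order by finish time; keep every interval that doesn't clash with the previous kept one.
Sorted by end: (0,1)  (0,5)  (4,6)  (4,7)  (6,9)  (7,10)
take (0,1); take (4,6); take (6,9).
Selected: (0,1) (4,6) (6,9)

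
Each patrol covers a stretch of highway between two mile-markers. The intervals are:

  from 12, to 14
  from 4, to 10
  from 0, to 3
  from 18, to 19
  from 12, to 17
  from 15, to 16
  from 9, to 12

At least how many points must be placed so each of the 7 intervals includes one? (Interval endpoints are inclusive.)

Process intervals by earliest right end; each time one isn't hit yet, stab at its right endpoint.
By right end: [0,3]  [4,10]  [9,12]  [12,14]  [15,16]  [12,17]  [18,19]
[0,3] uncovered → point at 3; [4,10] uncovered → point at 10; [12,14] uncovered → point at 14; [15,16] uncovered → point at 16; [18,19] uncovered → point at 19.
Points: 3, 10, 14, 16, 19 (5 total).

5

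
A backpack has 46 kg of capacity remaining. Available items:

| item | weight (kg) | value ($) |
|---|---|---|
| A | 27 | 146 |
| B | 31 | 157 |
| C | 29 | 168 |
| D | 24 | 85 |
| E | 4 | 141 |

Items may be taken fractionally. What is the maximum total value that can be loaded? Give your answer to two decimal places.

379.30

Sort by value per unit weight and fill in that order.
Ratios (sorted): E 35.25, C 5.79, A 5.41, B 5.06, D 3.54
take E (4 @ 141); take C (29 @ 168); take 13/27 of A → 70.30. Capacity used 46/46.
Total value = 379.30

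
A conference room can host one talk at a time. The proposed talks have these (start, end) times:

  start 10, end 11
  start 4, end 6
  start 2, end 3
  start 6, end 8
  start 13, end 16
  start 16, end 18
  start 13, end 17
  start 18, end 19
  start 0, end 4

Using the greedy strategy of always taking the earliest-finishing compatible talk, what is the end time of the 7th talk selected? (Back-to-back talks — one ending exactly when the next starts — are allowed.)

Sorted by end: (2,3)  (0,4)  (4,6)  (6,8)  (10,11)  (13,16)  (13,17)  (16,18)  (18,19)
take (2,3); skip (0,4); take (4,6); take (6,8); take (10,11); take (13,16); skip (13,17); take (16,18); take (18,19).
Selected: (2,3) (4,6) (6,8) (10,11) (13,16) (16,18) (18,19)

19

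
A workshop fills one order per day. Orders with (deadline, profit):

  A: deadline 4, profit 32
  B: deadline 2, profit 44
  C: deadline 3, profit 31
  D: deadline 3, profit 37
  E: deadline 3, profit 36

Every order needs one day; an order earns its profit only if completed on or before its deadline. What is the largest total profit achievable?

By profit: B(d2,44), D(d3,37), E(d3,36), A(d4,32), C(d3,31)
B→slot 2; D→slot 3; E→slot 1; A→slot 4; C skipped.
Profit = 36 + 44 + 37 + 32 = 149

149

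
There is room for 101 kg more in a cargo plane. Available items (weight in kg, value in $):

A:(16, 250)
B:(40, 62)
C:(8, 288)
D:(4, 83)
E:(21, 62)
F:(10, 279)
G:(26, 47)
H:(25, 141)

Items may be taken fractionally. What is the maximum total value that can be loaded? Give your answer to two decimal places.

1133.73

Order: C (288/8=36.00) > F (279/10=27.90) > D (83/4=20.75) > A (250/16=15.62) > H (141/25=5.64) > E (62/21=2.95) > G (47/26=1.81) > B (62/40=1.55)
Fill: take C (8 @ 288) → take F (10 @ 279) → take D (4 @ 83) → take A (16 @ 250) → take H (25 @ 141) → take E (21 @ 62) → take 17/26 of G → 30.73; 101/101 used.
Total value = 1133.73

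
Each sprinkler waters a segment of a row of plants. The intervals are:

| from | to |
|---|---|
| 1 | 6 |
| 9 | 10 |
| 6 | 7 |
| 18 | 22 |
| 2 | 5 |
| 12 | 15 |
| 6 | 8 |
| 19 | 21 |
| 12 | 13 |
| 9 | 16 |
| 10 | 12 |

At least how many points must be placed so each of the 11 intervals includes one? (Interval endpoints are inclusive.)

Sort by right endpoint; whenever an interval is uncovered, place a point at its right end.
By right end: [2,5]  [1,6]  [6,7]  [6,8]  [9,10]  [10,12]  [12,13]  [12,15]  [9,16]  [19,21]  [18,22]
[2,5] uncovered → point at 5; [6,7] uncovered → point at 7; [9,10] uncovered → point at 10; [12,13] uncovered → point at 13; [19,21] uncovered → point at 21.
Points: 5, 7, 10, 13, 21 (5 total).

5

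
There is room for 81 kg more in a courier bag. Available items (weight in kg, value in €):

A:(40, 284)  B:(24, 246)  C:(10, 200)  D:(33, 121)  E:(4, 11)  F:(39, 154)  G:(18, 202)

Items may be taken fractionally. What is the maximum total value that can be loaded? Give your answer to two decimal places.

Order: C (200/10=20.00) > G (202/18=11.22) > B (246/24=10.25) > A (284/40=7.10) > F (154/39=3.95) > D (121/33=3.67) > E (11/4=2.75)
Fill: take C (10 @ 200) → take G (18 @ 202) → take B (24 @ 246) → take 29/40 of A → 205.90; 81/81 used.
Total value = 853.90

853.90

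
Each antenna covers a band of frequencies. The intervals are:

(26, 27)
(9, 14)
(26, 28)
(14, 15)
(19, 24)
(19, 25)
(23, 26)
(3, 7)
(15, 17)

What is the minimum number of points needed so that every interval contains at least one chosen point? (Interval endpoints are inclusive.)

5

Sort by right endpoint; whenever an interval is uncovered, place a point at its right end.
By right end: [3,7]  [9,14]  [14,15]  [15,17]  [19,24]  [19,25]  [23,26]  [26,27]  [26,28]
[3,7] uncovered → point at 7; [9,14] uncovered → point at 14; [15,17] uncovered → point at 17; [19,24] uncovered → point at 24; [26,27] uncovered → point at 27.
Points: 7, 14, 17, 24, 27 (5 total).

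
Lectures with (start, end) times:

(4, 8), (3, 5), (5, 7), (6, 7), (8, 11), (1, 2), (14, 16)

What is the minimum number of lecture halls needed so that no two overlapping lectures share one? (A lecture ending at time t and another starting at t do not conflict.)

The answer is the maximum number of intervals overlapping at any instant.
Events (time:±→running): 1:+→1 2:-→0 3:+→1 4:+→2 5:-→1 5:+→2 6:+→3 … peak 3.

3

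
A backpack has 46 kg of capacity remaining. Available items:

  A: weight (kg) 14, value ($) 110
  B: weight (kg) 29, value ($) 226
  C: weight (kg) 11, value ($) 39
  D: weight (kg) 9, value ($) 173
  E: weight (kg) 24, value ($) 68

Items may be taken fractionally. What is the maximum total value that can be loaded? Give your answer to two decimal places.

462.24

Ratios (sorted): D 19.22, A 7.86, B 7.79, C 3.55, E 2.83
take D (9 @ 173); take A (14 @ 110); take 23/29 of B → 179.24. Capacity used 46/46.
Total value = 462.24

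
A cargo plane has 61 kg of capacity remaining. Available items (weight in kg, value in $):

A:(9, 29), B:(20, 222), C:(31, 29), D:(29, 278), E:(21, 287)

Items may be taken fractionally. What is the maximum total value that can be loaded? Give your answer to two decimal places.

Ratios (sorted): E 13.67, B 11.10, D 9.59, A 3.22, C 0.94
take E (21 @ 287); take B (20 @ 222); take 20/29 of D → 191.72. Capacity used 61/61.
Total value = 700.72

700.72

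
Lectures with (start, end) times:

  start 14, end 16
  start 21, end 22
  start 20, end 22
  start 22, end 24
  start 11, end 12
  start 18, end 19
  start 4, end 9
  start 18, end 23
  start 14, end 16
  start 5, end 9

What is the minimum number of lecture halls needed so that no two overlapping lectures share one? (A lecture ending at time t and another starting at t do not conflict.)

3

Count concurrent intervals with a sweep; the peak is the room count.
Events (time:±→running): 4:+→1 5:+→2 9:-→1 9:-→0 11:+→1 12:-→0 14:+→1 14:+→2 16:-→1 16:-→0 18:+→1 18:+→2 19:-→1 20:+→2 21:+→3 … peak 3.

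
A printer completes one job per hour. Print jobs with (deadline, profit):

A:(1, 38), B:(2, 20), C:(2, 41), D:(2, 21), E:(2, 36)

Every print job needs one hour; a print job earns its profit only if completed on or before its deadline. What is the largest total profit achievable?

By profit: C(d2,41), A(d1,38), E(d2,36), D(d2,21), B(d2,20)
C→slot 2; A→slot 1; E skipped; D skipped; B skipped.
Profit = 38 + 41 = 79

79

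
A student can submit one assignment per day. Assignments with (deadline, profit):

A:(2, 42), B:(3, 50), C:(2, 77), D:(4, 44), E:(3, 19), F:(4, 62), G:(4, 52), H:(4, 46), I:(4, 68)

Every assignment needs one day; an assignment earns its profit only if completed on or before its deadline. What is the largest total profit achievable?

Take jobs in profit order; each goes to the latest open slot no later than its deadline.
Profit order: C=77 I=68 F=62 G=52 B=50 H=46 D=44 A=42 E=19
Assign: C→slot 2, I→slot 4, F→slot 3, G→slot 1, B skipped, H skipped, D skipped, A skipped, E skipped.
Slots: [1:G] [2:C] [3:F] [4:I]
Profit = 52 + 77 + 62 + 68 = 259

259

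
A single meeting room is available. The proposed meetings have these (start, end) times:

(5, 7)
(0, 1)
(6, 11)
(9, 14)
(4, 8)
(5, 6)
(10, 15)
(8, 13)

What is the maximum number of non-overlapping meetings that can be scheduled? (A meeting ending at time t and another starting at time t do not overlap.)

By end time: (0,1), (5,6), (5,7), (4,8), (6,11), (8,13), (9,14), (10,15).
Pick (0,1); next start ≥ 1 → (5,6); next start ≥ 6 → (6,11).
Selected 3 meetings.

3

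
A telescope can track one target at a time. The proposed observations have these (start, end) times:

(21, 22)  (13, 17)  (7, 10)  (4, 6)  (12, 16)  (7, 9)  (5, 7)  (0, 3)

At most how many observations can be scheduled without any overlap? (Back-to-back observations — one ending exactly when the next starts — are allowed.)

5

Sorted by end: (0,3)  (4,6)  (5,7)  (7,9)  (7,10)  (12,16)  (13,17)  (21,22)
take (0,3); take (4,6); take (7,9); take (12,16); take (21,22).
Selected 5 observations.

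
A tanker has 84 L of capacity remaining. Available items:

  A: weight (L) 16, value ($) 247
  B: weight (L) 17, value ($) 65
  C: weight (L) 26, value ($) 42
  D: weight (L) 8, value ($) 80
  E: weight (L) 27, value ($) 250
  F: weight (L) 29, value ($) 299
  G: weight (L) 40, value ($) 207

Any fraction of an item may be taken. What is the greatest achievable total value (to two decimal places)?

Ratios (sorted): A 15.44, F 10.31, D 10.00, E 9.26, G 5.17, B 3.82, C 1.62
take A (16 @ 247); take F (29 @ 299); take D (8 @ 80); take E (27 @ 250); take 4/40 of G → 20.70. Capacity used 84/84.
Total value = 896.70

896.70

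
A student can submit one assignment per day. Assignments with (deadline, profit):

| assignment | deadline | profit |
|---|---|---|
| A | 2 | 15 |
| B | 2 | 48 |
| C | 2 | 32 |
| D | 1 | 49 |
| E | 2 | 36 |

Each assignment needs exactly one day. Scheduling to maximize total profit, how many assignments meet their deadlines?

2

By profit: D(d1,49), B(d2,48), E(d2,36), C(d2,32), A(d2,15)
D→slot 1; B→slot 2; E skipped; C skipped; A skipped.
2 of 5 scheduled.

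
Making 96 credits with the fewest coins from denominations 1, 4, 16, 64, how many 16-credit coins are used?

Use the largest denomination that fits, subtract, and repeat.
96 − 1×64→32 − 2×16→0
Count of 16: 2

2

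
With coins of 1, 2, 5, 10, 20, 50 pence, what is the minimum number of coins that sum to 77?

4

Use the largest denomination that fits, subtract, and repeat.
77 = 1×50 + 1×20 + 1×5 + 1×2
Total coins = 1 + 1 + 1 + 1 = 4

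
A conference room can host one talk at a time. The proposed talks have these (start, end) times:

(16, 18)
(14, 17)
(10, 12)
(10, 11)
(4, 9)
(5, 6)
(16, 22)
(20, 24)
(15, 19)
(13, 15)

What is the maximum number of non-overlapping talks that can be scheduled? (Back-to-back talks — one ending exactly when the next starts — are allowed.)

By end time: (5,6), (4,9), (10,11), (10,12), (13,15), (14,17), (16,18), (15,19), (16,22), (20,24).
Pick (5,6); next start ≥ 6 → (10,11); next start ≥ 11 → (13,15); next start ≥ 15 → (16,18); next start ≥ 18 → (20,24).
Selected 5 talks.

5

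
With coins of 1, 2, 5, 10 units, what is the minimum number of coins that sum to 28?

5

Greedy: take as many of the largest coin as possible, then repeat with the remainder.
28 = 2×10 + 1×5 + 1×2 + 1×1
Total coins = 2 + 1 + 1 + 1 = 5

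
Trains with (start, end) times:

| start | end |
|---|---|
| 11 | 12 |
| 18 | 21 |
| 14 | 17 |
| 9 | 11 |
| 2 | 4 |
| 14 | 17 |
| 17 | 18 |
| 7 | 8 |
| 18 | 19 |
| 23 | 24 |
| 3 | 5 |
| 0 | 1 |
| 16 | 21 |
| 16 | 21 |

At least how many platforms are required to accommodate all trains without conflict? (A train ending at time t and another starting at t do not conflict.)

The answer is the maximum number of intervals overlapping at any instant.
starts: [0, 2, 3, 7, 9, 11, 14, 14, 16, 16, 17, 18, 18, 23]
ends:   [1, 4, 5, 8, 11, 12, 17, 17, 18, 19, 21, 21, 21, 24]
s0→1 e1→0 s2→1 s3→2 e4→1 e5→0 s7→1 e8→0 s9→1 e11→0 s11→1 e12→0 s14→1 s14→2 s16→3 s16→4  — peak 4.

4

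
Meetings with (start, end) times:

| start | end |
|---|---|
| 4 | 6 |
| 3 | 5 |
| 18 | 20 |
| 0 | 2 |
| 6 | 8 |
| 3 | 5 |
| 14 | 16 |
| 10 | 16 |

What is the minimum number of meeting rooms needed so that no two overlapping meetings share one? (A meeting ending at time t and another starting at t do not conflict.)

starts: [0, 3, 3, 4, 6, 10, 14, 18]
ends:   [2, 5, 5, 6, 8, 16, 16, 20]
s0→1 e2→0 s3→1 s3→2 s4→3  — peak 3.

3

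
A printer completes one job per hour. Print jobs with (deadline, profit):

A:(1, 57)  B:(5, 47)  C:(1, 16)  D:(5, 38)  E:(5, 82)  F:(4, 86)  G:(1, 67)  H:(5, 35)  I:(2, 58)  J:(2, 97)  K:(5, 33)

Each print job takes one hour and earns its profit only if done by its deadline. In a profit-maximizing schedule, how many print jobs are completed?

Sort by profit descending; place each in the latest free slot ≤ its deadline.
Profit order: J=97 F=86 E=82 G=67 I=58 A=57 B=47 D=38 H=35 K=33 C=16
Assign: J→slot 2, F→slot 4, E→slot 5, G→slot 1, I skipped, A skipped, B→slot 3, D skipped, H skipped, K skipped, C skipped.
Slots: [1:G] [2:J] [3:B] [4:F] [5:E]
5 of 11 scheduled.

5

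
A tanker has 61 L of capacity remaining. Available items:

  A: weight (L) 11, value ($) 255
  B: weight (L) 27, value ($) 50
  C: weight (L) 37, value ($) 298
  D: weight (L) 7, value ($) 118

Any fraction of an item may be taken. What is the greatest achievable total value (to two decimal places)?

682.11

Sort by value per unit weight and fill in that order.
Ratios (sorted): A 23.18, D 16.86, C 8.05, B 1.85
take A (11 @ 255); take D (7 @ 118); take C (37 @ 298); take 6/27 of B → 11.11. Capacity used 61/61.
Total value = 682.11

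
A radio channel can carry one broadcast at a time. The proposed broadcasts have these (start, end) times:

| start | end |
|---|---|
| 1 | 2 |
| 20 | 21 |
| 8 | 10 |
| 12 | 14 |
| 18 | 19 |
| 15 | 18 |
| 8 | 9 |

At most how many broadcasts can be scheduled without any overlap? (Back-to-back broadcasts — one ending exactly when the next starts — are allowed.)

6

Sort by end time and greedily take each interval whose start is ≥ the last chosen end.
By end time: (1,2), (8,9), (8,10), (12,14), (15,18), (18,19), (20,21).
Pick (1,2); next start ≥ 2 → (8,9); next start ≥ 9 → (12,14); next start ≥ 14 → (15,18); next start ≥ 18 → (18,19); next start ≥ 19 → (20,21).
Selected 6 broadcasts.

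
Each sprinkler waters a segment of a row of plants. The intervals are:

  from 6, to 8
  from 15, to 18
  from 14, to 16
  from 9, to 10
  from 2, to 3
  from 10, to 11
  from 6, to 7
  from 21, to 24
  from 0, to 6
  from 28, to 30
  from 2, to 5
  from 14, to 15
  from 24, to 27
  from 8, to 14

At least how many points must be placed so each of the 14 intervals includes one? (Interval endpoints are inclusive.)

By right end: [2,3]  [2,5]  [0,6]  [6,7]  [6,8]  [9,10]  [10,11]  [8,14]  [14,15]  [14,16]  [15,18]  [21,24]  [24,27]  [28,30]
[2,3] uncovered → point at 3; [6,7] uncovered → point at 7; [9,10] uncovered → point at 10; [14,15] uncovered → point at 15; [21,24] uncovered → point at 24; [28,30] uncovered → point at 30.
Points: 3, 7, 10, 15, 24, 30 (6 total).

6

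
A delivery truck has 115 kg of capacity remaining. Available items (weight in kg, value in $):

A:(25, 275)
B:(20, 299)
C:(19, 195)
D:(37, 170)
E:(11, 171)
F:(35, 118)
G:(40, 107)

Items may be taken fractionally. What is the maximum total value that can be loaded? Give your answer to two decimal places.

1120.11

Ratios (sorted): E 15.55, B 14.95, A 11.00, C 10.26, D 4.59, F 3.37, G 2.67
take E (11 @ 171); take B (20 @ 299); take A (25 @ 275); take C (19 @ 195); take D (37 @ 170); take 3/35 of F → 10.11. Capacity used 115/115.
Total value = 1120.11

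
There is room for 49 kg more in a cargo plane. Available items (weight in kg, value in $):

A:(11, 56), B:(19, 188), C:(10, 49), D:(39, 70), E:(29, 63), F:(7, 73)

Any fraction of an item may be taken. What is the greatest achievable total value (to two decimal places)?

Sort by value per unit weight and fill in that order.
Order: F (73/7=10.43) > B (188/19=9.89) > A (56/11=5.09) > C (49/10=4.90) > E (63/29=2.17) > D (70/39=1.79)
Fill: take F (7 @ 73) → take B (19 @ 188) → take A (11 @ 56) → take C (10 @ 49) → take 2/29 of E → 4.34; 49/49 used.
Total value = 370.34

370.34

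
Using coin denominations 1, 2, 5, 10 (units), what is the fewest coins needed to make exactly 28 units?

5

28 − 2×10→8 − 1×5→3 − 1×2→1 − 1×1→0
Total coins = 2 + 1 + 1 + 1 = 5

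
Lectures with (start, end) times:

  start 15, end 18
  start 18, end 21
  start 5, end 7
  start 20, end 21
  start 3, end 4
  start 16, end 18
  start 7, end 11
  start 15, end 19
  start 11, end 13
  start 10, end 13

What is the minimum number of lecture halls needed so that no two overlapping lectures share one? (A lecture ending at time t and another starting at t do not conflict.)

Count concurrent intervals with a sweep; the peak is the room count.
Events (time:±→running): 3:+→1 4:-→0 5:+→1 7:-→0 7:+→1 10:+→2 11:-→1 11:+→2 13:-→1 13:-→0 15:+→1 15:+→2 16:+→3 … peak 3.

3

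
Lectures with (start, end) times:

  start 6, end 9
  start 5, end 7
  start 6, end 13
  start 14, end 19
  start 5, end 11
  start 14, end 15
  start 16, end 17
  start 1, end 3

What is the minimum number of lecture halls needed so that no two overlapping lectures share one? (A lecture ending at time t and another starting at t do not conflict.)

starts: [1, 5, 5, 6, 6, 14, 14, 16]
ends:   [3, 7, 9, 11, 13, 15, 17, 19]
s1→1 e3→0 s5→1 s5→2 s6→3 s6→4  — peak 4.

4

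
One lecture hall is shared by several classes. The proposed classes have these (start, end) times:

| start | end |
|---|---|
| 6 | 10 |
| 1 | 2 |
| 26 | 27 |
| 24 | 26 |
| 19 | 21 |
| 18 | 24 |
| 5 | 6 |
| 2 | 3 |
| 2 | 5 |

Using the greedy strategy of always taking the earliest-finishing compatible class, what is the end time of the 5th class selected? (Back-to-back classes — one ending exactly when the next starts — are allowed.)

Sort by end time and greedily take each interval whose start is ≥ the last chosen end.
By end time: (1,2), (2,3), (2,5), (5,6), (6,10), (19,21), (18,24), (24,26), (26,27).
Pick (1,2); next start ≥ 2 → (2,3); next start ≥ 3 → (5,6); next start ≥ 6 → (6,10); next start ≥ 10 → (19,21); next start ≥ 21 → (24,26); next start ≥ 26 → (26,27).
Selected: (1,2) (2,3) (5,6) (6,10) (19,21) (24,26) (26,27)

21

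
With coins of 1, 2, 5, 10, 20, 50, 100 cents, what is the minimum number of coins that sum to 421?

6

Use the largest denomination that fits, subtract, and repeat.
421 = 4×100 + 1×20 + 1×1
Total coins = 4 + 1 + 1 = 6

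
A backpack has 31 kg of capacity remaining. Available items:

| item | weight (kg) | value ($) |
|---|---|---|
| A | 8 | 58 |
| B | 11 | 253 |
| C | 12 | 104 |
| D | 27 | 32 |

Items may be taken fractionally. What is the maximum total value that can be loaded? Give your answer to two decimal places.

415.00

Sort by value per unit weight and fill in that order.
Order: B (253/11=23.00) > C (104/12=8.67) > A (58/8=7.25) > D (32/27=1.19)
Fill: take B (11 @ 253) → take C (12 @ 104) → take A (8 @ 58); 31/31 used.
Total value = 415.00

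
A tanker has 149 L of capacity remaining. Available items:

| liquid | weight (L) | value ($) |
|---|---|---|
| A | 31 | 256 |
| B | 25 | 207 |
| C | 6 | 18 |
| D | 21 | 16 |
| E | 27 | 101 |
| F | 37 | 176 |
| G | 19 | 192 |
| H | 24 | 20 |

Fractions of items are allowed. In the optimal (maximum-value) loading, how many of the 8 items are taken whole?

6

Greedy by value/weight ratio, highest first.
Ratios (sorted): G 10.11, B 8.28, A 8.26, F 4.76, E 3.74, C 3.00, H 0.83, D 0.76
take G (19 @ 192); take B (25 @ 207); take A (31 @ 256); take F (37 @ 176); take E (27 @ 101); take C (6 @ 18); take 4/24 of H → 3.33. Capacity used 149/149.
6 item(s) taken whole; one partial (take 4/24 of H).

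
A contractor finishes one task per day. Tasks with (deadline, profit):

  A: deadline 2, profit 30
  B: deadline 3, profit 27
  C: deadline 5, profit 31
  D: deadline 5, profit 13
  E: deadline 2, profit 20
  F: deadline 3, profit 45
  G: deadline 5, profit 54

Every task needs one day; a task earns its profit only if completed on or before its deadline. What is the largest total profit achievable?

By profit: G(d5,54), F(d3,45), C(d5,31), A(d2,30), B(d3,27), E(d2,20), D(d5,13)
G→slot 5; F→slot 3; C→slot 4; A→slot 2; B→slot 1; E skipped; D skipped.
Profit = 27 + 30 + 45 + 31 + 54 = 187

187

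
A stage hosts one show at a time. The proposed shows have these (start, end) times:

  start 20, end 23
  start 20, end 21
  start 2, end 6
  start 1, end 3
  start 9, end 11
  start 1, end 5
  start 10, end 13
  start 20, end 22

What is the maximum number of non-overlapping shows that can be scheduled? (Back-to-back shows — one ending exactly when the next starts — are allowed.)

3

Sort by end time and greedily take each interval whose start is ≥ the last chosen end.
Sorted by end: (1,3)  (1,5)  (2,6)  (9,11)  (10,13)  (20,21)  (20,22)  (20,23)
take (1,3); take (9,11); skip (10,13); take (20,21); skip (20,22).
Selected 3 shows.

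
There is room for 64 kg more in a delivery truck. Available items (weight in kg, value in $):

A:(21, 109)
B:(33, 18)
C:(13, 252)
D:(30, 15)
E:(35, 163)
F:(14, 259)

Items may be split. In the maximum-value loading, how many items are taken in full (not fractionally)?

3

Greedy by value/weight ratio, highest first.
Ratios (sorted): C 19.38, F 18.50, A 5.19, E 4.66, B 0.55, D 0.50
take C (13 @ 252); take F (14 @ 259); take A (21 @ 109); take 16/35 of E → 74.51. Capacity used 64/64.
3 item(s) taken whole; one partial (take 16/35 of E).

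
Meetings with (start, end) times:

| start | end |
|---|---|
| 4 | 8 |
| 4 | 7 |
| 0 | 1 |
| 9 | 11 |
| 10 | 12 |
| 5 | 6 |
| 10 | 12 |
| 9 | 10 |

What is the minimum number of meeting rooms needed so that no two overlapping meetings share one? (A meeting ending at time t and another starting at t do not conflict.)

3

Events (time:±→running): 0:+→1 1:-→0 4:+→1 4:+→2 5:+→3 … peak 3.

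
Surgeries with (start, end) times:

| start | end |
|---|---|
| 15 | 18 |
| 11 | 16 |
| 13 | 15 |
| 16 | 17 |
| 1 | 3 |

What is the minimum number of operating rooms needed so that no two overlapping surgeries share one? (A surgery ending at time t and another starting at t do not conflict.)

2

Count concurrent intervals with a sweep; the peak is the room count.
starts: [1, 11, 13, 15, 16]
ends:   [3, 15, 16, 17, 18]
s1→1 e3→0 s11→1 s13→2  — peak 2.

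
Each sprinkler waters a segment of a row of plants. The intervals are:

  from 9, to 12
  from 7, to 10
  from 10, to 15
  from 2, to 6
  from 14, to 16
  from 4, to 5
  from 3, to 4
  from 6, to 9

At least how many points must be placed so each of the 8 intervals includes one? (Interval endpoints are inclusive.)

By right end: [3,4]  [4,5]  [2,6]  [6,9]  [7,10]  [9,12]  [10,15]  [14,16]
[3,4] uncovered → point at 4; [6,9] uncovered → point at 9; [10,15] uncovered → point at 15.
Points: 4, 9, 15 (3 total).

3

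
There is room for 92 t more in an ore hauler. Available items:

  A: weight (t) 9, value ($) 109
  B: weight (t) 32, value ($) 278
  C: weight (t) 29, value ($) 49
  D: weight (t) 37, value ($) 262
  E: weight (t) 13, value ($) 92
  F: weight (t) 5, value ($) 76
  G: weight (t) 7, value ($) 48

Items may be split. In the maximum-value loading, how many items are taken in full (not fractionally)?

Ratios (sorted): F 15.20, A 12.11, B 8.69, D 7.08, E 7.08, G 6.86, C 1.69
take F (5 @ 76); take A (9 @ 109); take B (32 @ 278); take D (37 @ 262); take 9/13 of E → 63.69. Capacity used 92/92.
4 item(s) taken whole; one partial (take 9/13 of E).

4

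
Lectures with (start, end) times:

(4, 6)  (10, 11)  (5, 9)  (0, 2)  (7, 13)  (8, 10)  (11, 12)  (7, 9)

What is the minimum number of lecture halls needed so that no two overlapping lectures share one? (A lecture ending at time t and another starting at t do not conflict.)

4

starts: [0, 4, 5, 7, 7, 8, 10, 11]
ends:   [2, 6, 9, 9, 10, 11, 12, 13]
s0→1 e2→0 s4→1 s5→2 e6→1 s7→2 s7→3 s8→4  — peak 4.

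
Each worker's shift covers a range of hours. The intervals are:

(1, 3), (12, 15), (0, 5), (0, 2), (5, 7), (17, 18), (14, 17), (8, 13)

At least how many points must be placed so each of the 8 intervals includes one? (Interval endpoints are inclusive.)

4

Sorted: [0,2] [1,3] [0,5] [5,7] [8,13] [12,15] [14,17] [17,18]
{[0,2],[1,3],[0,5]} hit by 2; {[5,7]} hit by 7; {[8,13],[12,15]} hit by 13; {[14,17],[17,18]} hit by 17.
Points: 2, 7, 13, 17 (4 total).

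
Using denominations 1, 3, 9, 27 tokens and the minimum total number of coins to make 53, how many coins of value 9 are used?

2

53 − 1×27→26 − 2×9→8 − 2×3→2 − 2×1→0
Count of 9: 2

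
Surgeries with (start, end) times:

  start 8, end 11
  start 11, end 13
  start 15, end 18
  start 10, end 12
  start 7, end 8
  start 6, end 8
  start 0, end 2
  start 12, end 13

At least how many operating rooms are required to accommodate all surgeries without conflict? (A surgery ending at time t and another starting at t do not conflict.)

2

starts: [0, 6, 7, 8, 10, 11, 12, 15]
ends:   [2, 8, 8, 11, 12, 13, 13, 18]
s0→1 e2→0 s6→1 s7→2  — peak 2.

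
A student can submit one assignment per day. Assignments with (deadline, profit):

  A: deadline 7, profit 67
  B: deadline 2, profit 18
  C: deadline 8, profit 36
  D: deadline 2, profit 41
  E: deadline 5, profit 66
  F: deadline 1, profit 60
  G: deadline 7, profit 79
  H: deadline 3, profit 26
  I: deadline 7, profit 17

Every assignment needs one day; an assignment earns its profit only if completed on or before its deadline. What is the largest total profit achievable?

Take jobs in profit order; each goes to the latest open slot no later than its deadline.
By profit: G(d7,79), A(d7,67), E(d5,66), F(d1,60), D(d2,41), C(d8,36), H(d3,26), B(d2,18), I(d7,17)
G→slot 7; A→slot 6; E→slot 5; F→slot 1; D→slot 2; C→slot 8; H→slot 3; B skipped; I→slot 4.
Profit = 60 + 41 + 26 + 17 + 66 + 67 + 79 + 36 = 392

392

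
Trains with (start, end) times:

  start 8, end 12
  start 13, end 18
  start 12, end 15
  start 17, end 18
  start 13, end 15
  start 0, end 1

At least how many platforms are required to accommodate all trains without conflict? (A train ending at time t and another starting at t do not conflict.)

3

Count concurrent intervals with a sweep; the peak is the room count.
Events (time:±→running): 0:+→1 1:-→0 8:+→1 12:-→0 12:+→1 13:+→2 13:+→3 … peak 3.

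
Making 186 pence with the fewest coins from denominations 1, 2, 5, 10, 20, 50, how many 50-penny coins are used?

3

186 − 3×50→36 − 1×20→16 − 1×10→6 − 1×5→1 − 1×1→0
Count of 50: 3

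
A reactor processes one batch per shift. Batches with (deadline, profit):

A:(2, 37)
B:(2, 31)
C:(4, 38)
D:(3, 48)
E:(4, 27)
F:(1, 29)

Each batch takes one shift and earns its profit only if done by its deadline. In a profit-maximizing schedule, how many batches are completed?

4

Take jobs in profit order; each goes to the latest open slot no later than its deadline.
Profit order: D=48 C=38 A=37 B=31 F=29 E=27
Assign: D→slot 3, C→slot 4, A→slot 2, B→slot 1, F skipped, E skipped.
Slots: [1:B] [2:A] [3:D] [4:C]
4 of 6 scheduled.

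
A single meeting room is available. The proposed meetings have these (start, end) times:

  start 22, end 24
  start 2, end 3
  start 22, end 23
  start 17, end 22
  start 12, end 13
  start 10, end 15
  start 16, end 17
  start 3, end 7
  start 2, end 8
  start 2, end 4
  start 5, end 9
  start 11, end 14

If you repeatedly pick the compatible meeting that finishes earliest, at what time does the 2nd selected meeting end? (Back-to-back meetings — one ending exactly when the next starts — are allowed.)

7

Sorted by end: (2,3)  (2,4)  (3,7)  (2,8)  (5,9)  (12,13)  (11,14)  (10,15)  (16,17)  (17,22)  (22,23)  (22,24)
take (2,3); take (3,7); skip (2,8); take (12,13); take (16,17); take (17,22); take (22,23).
Selected: (2,3) (3,7) (12,13) (16,17) (17,22) (22,23)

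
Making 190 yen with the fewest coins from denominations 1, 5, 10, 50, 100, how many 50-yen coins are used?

1

Greedy: take as many of the largest coin as possible, then repeat with the remainder.
190 = 1×100 + 1×50 + 4×10
Count of 50: 1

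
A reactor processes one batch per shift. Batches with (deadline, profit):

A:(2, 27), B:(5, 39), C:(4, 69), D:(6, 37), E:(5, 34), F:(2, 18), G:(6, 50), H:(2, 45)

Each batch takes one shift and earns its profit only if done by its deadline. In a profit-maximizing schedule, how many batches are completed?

6

By profit: C(d4,69), G(d6,50), H(d2,45), B(d5,39), D(d6,37), E(d5,34), A(d2,27), F(d2,18)
C→slot 4; G→slot 6; H→slot 2; B→slot 5; D→slot 3; E→slot 1; A skipped; F skipped.
6 of 8 scheduled.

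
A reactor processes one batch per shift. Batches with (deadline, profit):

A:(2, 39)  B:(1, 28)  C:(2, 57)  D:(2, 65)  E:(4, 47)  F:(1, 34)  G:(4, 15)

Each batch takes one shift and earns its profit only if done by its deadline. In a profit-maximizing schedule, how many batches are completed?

4

Sort by profit descending; place each in the latest free slot ≤ its deadline.
By profit: D(d2,65), C(d2,57), E(d4,47), A(d2,39), F(d1,34), B(d1,28), G(d4,15)
D→slot 2; C→slot 1; E→slot 4; A skipped; F skipped; B skipped; G→slot 3.
4 of 7 scheduled.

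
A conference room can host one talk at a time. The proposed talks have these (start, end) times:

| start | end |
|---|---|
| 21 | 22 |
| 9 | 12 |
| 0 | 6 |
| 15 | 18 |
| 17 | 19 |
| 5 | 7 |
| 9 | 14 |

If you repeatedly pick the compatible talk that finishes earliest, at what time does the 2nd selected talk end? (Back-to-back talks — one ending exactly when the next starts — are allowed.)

12

Sort by end time and greedily take each interval whose start is ≥ the last chosen end.
Sorted by end: (0,6)  (5,7)  (9,12)  (9,14)  (15,18)  (17,19)  (21,22)
take (0,6); take (9,12); skip (9,14); take (15,18); skip (17,19); take (21,22).
Selected: (0,6) (9,12) (15,18) (21,22)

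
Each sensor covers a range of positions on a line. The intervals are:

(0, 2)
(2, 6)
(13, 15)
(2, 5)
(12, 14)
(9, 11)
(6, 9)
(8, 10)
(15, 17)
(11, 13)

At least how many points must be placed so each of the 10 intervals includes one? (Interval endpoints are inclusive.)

4

Sorted: [0,2] [2,5] [2,6] [6,9] [8,10] [9,11] [11,13] [12,14] [13,15] [15,17]
{[0,2],[2,5],[2,6]} hit by 2; {[6,9],[8,10],[9,11]} hit by 9; {[11,13],[12,14],[13,15]} hit by 13; {[15,17]} hit by 17.
Points: 2, 9, 13, 17 (4 total).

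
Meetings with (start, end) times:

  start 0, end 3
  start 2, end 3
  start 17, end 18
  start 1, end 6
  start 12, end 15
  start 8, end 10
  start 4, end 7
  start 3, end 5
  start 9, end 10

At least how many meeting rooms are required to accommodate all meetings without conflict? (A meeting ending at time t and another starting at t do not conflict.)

The answer is the maximum number of intervals overlapping at any instant.
starts: [0, 1, 2, 3, 4, 8, 9, 12, 17]
ends:   [3, 3, 5, 6, 7, 10, 10, 15, 18]
s0→1 s1→2 s2→3  — peak 3.

3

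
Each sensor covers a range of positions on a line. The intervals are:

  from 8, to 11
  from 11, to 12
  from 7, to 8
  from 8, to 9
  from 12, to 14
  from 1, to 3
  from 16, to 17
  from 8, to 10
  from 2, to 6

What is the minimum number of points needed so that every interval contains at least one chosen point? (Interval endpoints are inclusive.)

Sort by right endpoint; whenever an interval is uncovered, place a point at its right end.
By right end: [1,3]  [2,6]  [7,8]  [8,9]  [8,10]  [8,11]  [11,12]  [12,14]  [16,17]
[1,3] uncovered → point at 3; [7,8] uncovered → point at 8; [11,12] uncovered → point at 12; [16,17] uncovered → point at 17.
Points: 3, 8, 12, 17 (4 total).

4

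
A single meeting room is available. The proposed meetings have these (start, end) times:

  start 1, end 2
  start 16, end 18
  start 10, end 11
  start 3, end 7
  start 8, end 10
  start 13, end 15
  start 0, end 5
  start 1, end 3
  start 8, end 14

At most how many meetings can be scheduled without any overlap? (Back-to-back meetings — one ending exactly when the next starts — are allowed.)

Sorted by end: (1,2)  (1,3)  (0,5)  (3,7)  (8,10)  (10,11)  (8,14)  (13,15)  (16,18)
take (1,2); take (3,7); take (8,10); take (10,11); take (13,15); take (16,18).
Selected 6 meetings.

6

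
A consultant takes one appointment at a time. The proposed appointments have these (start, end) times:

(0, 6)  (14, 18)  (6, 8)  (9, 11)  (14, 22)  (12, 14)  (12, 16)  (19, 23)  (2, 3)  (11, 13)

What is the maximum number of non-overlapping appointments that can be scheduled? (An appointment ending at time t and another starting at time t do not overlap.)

6

Order by finish time; keep every interval that doesn't clash with the previous kept one.
By end time: (2,3), (0,6), (6,8), (9,11), (11,13), (12,14), (12,16), (14,18), (14,22), (19,23).
Pick (2,3); next start ≥ 3 → (6,8); next start ≥ 8 → (9,11); next start ≥ 11 → (11,13); next start ≥ 13 → (14,18); next start ≥ 18 → (19,23).
Selected 6 appointments.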